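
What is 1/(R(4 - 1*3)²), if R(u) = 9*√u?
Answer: 1/81 ≈ 0.012346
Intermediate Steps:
1/(R(4 - 1*3)²) = 1/((9*√(4 - 1*3))²) = 1/((9*√(4 - 3))²) = 1/((9*√1)²) = 1/((9*1)²) = 1/(9²) = 1/81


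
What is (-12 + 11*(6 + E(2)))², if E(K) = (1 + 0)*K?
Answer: 5776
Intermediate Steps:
E(K) = K (E(K) = 1*K = K)
(-12 + 11*(6 + E(2)))² = (-12 + 11*(6 + 2))² = (-12 + 11*8)² = (-12 + 88)² = 76² = 5776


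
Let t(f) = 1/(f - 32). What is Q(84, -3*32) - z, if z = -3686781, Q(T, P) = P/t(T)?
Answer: 3681789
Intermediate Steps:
t(f) = 1/(-32 + f)
Q(T, P) = P*(-32 + T) (Q(T, P) = P/(1/(-32 + T)) = P*(-32 + T))
Q(84, -3*32) - z = (-3*32)*(-32 + 84) - 1*(-3686781) = -96*52 + 3686781 = -4992 + 3686781 = 3681789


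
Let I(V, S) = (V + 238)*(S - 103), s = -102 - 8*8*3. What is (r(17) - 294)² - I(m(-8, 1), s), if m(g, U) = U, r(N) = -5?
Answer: 184284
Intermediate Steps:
s = -294 (s = -102 - 64*3 = -102 - 1*192 = -102 - 192 = -294)
I(V, S) = (-103 + S)*(238 + V) (I(V, S) = (238 + V)*(-103 + S) = (-103 + S)*(238 + V))
(r(17) - 294)² - I(m(-8, 1), s) = (-5 - 294)² - (-24514 - 103*1 + 238*(-294) - 294*1) = (-299)² - (-24514 - 103 - 69972 - 294) = 89401 - 1*(-94883) = 89401 + 94883 = 184284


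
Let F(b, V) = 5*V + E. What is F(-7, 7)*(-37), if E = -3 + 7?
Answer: -1443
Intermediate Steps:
E = 4
F(b, V) = 4 + 5*V (F(b, V) = 5*V + 4 = 4 + 5*V)
F(-7, 7)*(-37) = (4 + 5*7)*(-37) = (4 + 35)*(-37) = 39*(-37) = -1443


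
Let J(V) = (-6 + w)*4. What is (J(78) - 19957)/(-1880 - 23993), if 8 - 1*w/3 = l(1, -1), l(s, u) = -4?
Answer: 19837/25873 ≈ 0.76671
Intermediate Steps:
w = 36 (w = 24 - 3*(-4) = 24 + 12 = 36)
J(V) = 120 (J(V) = (-6 + 36)*4 = 30*4 = 120)
(J(78) - 19957)/(-1880 - 23993) = (120 - 19957)/(-1880 - 23993) = -19837/(-25873) = -19837*(-1/25873) = 19837/25873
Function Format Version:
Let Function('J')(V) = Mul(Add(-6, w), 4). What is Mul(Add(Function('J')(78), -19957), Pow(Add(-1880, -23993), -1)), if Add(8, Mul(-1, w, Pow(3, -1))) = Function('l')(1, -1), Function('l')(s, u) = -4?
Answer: Rational(19837, 25873) ≈ 0.76671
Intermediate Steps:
w = 36 (w = Add(24, Mul(-3, -4)) = Add(24, 12) = 36)
Function('J')(V) = 120 (Function('J')(V) = Mul(Add(-6, 36), 4) = Mul(30, 4) = 120)
Mul(Add(Function('J')(78), -19957), Pow(Add(-1880, -23993), -1)) = Mul(Add(120, -19957), Pow(Add(-1880, -23993), -1)) = Mul(-19837, Pow(-25873, -1)) = Mul(-19837, Rational(-1, 25873)) = Rational(19837, 25873)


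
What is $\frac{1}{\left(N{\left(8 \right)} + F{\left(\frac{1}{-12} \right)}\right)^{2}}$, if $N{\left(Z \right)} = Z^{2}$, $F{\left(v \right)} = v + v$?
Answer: $\frac{36}{146689} \approx 0.00024542$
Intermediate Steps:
$F{\left(v \right)} = 2 v$
$\frac{1}{\left(N{\left(8 \right)} + F{\left(\frac{1}{-12} \right)}\right)^{2}} = \frac{1}{\left(8^{2} + \frac{2}{-12}\right)^{2}} = \frac{1}{\left(64 + 2 \left(- \frac{1}{12}\right)\right)^{2}} = \frac{1}{\left(64 - \frac{1}{6}\right)^{2}} = \frac{1}{\left(\frac{383}{6}\right)^{2}} = \frac{1}{\frac{146689}{36}} = \frac{36}{146689}$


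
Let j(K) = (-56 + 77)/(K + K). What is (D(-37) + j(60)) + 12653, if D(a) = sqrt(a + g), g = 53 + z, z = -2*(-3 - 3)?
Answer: 506127/40 + 2*sqrt(7) ≈ 12658.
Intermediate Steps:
j(K) = 21/(2*K) (j(K) = 21/((2*K)) = 21*(1/(2*K)) = 21/(2*K))
z = 12 (z = -2*(-6) = 12)
g = 65 (g = 53 + 12 = 65)
D(a) = sqrt(65 + a) (D(a) = sqrt(a + 65) = sqrt(65 + a))
(D(-37) + j(60)) + 12653 = (sqrt(65 - 37) + (21/2)/60) + 12653 = (sqrt(28) + (21/2)*(1/60)) + 12653 = (2*sqrt(7) + 7/40) + 12653 = (7/40 + 2*sqrt(7)) + 12653 = 506127/40 + 2*sqrt(7)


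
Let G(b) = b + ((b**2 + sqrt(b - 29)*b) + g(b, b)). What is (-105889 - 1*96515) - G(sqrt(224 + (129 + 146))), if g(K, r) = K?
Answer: -202903 - 2*sqrt(499) - I*sqrt(14471 - 499*sqrt(499)) ≈ -2.0295e+5 - 57.656*I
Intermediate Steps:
G(b) = b**2 + 2*b + b*sqrt(-29 + b) (G(b) = b + ((b**2 + sqrt(b - 29)*b) + b) = b + ((b**2 + sqrt(-29 + b)*b) + b) = b + ((b**2 + b*sqrt(-29 + b)) + b) = b + (b + b**2 + b*sqrt(-29 + b)) = b**2 + 2*b + b*sqrt(-29 + b))
(-105889 - 1*96515) - G(sqrt(224 + (129 + 146))) = (-105889 - 1*96515) - sqrt(224 + (129 + 146))*(2 + sqrt(224 + (129 + 146)) + sqrt(-29 + sqrt(224 + (129 + 146)))) = (-105889 - 96515) - sqrt(224 + 275)*(2 + sqrt(224 + 275) + sqrt(-29 + sqrt(224 + 275))) = -202404 - sqrt(499)*(2 + sqrt(499) + sqrt(-29 + sqrt(499)))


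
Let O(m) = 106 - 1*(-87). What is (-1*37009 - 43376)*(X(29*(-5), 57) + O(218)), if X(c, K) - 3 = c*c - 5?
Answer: -1705448160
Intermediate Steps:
O(m) = 193 (O(m) = 106 + 87 = 193)
X(c, K) = -2 + c² (X(c, K) = 3 + (c*c - 5) = 3 + (c² - 5) = 3 + (-5 + c²) = -2 + c²)
(-1*37009 - 43376)*(X(29*(-5), 57) + O(218)) = (-1*37009 - 43376)*((-2 + (29*(-5))²) + 193) = (-37009 - 43376)*((-2 + (-145)²) + 193) = -80385*((-2 + 21025) + 193) = -80385*(21023 + 193) = -80385*21216 = -1705448160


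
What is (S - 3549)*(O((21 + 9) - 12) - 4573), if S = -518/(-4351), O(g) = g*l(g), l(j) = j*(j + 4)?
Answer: -39452217455/4351 ≈ -9.0674e+6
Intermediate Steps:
l(j) = j*(4 + j)
O(g) = g²*(4 + g) (O(g) = g*(g*(4 + g)) = g²*(4 + g))
S = 518/4351 (S = -518*(-1/4351) = 518/4351 ≈ 0.11905)
(S - 3549)*(O((21 + 9) - 12) - 4573) = (518/4351 - 3549)*(((21 + 9) - 12)²*(4 + ((21 + 9) - 12)) - 4573) = -15441181*((30 - 12)²*(4 + (30 - 12)) - 4573)/4351 = -15441181*(18²*(4 + 18) - 4573)/4351 = -15441181*(324*22 - 4573)/4351 = -15441181*(7128 - 4573)/4351 = -15441181/4351*2555 = -39452217455/4351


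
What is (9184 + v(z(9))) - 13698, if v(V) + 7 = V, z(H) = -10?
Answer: -4531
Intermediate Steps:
v(V) = -7 + V
(9184 + v(z(9))) - 13698 = (9184 + (-7 - 10)) - 13698 = (9184 - 17) - 13698 = 9167 - 13698 = -4531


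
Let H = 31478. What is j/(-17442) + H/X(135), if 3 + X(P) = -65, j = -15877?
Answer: -4029115/8721 ≈ -462.00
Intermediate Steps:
X(P) = -68 (X(P) = -3 - 65 = -68)
j/(-17442) + H/X(135) = -15877/(-17442) + 31478/(-68) = -15877*(-1/17442) + 31478*(-1/68) = 15877/17442 - 15739/34 = -4029115/8721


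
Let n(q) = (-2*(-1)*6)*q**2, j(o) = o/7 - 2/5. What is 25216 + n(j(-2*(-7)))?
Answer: 631168/25 ≈ 25247.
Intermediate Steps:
j(o) = -2/5 + o/7 (j(o) = o*(1/7) - 2*1/5 = o/7 - 2/5 = -2/5 + o/7)
n(q) = 12*q**2 (n(q) = (2*6)*q**2 = 12*q**2)
25216 + n(j(-2*(-7))) = 25216 + 12*(-2/5 + (-2*(-7))/7)**2 = 25216 + 12*(-2/5 + (1/7)*14)**2 = 25216 + 12*(-2/5 + 2)**2 = 25216 + 12*(8/5)**2 = 25216 + 12*(64/25) = 25216 + 768/25 = 631168/25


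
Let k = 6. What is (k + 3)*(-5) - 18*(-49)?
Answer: 837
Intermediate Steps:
(k + 3)*(-5) - 18*(-49) = (6 + 3)*(-5) - 18*(-49) = 9*(-5) + 882 = -45 + 882 = 837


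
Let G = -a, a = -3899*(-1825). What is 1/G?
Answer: -1/7115675 ≈ -1.4053e-7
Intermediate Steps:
a = 7115675
G = -7115675 (G = -1*7115675 = -7115675)
1/G = 1/(-7115675) = -1/7115675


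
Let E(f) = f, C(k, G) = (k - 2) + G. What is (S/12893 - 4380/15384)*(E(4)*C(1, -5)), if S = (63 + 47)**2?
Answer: -129675060/8264413 ≈ -15.691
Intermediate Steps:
C(k, G) = -2 + G + k (C(k, G) = (-2 + k) + G = -2 + G + k)
S = 12100 (S = 110**2 = 12100)
(S/12893 - 4380/15384)*(E(4)*C(1, -5)) = (12100/12893 - 4380/15384)*(4*(-2 - 5 + 1)) = (12100*(1/12893) - 4380*1/15384)*(4*(-6)) = (12100/12893 - 365/1282)*(-24) = (10806255/16528826)*(-24) = -129675060/8264413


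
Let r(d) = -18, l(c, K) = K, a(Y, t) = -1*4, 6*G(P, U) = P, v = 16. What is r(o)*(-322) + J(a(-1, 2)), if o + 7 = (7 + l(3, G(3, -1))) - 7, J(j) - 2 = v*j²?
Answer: 6054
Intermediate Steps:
G(P, U) = P/6
a(Y, t) = -4
J(j) = 2 + 16*j²
o = -13/2 (o = -7 + ((7 + (⅙)*3) - 7) = -7 + ((7 + ½) - 7) = -7 + (15/2 - 7) = -7 + ½ = -13/2 ≈ -6.5000)
r(o)*(-322) + J(a(-1, 2)) = -18*(-322) + (2 + 16*(-4)²) = 5796 + (2 + 16*16) = 5796 + (2 + 256) = 5796 + 258 = 6054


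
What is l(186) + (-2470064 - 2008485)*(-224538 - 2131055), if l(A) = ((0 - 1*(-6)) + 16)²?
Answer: 10549638675041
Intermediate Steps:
l(A) = 484 (l(A) = ((0 + 6) + 16)² = (6 + 16)² = 22² = 484)
l(186) + (-2470064 - 2008485)*(-224538 - 2131055) = 484 + (-2470064 - 2008485)*(-224538 - 2131055) = 484 - 4478549*(-2355593) = 484 + 10549638674557 = 10549638675041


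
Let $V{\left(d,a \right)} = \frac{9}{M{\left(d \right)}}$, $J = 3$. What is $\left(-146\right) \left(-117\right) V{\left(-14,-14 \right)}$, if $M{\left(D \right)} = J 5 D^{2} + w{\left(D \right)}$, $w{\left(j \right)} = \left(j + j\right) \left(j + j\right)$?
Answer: $\frac{76869}{1862} \approx 41.283$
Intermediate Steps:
$w{\left(j \right)} = 4 j^{2}$ ($w{\left(j \right)} = 2 j 2 j = 4 j^{2}$)
$M{\left(D \right)} = 19 D^{2}$ ($M{\left(D \right)} = 3 \cdot 5 D^{2} + 4 D^{2} = 15 D^{2} + 4 D^{2} = 19 D^{2}$)
$V{\left(d,a \right)} = \frac{9}{19 d^{2}}$
$\left(-146\right) \left(-117\right) V{\left(-14,-14 \right)} = \left(-146\right) \left(-117\right) \frac{9}{19 \cdot 196} = 17082 \cdot \frac{9}{19} \cdot \frac{1}{196} = 17082 \cdot \frac{9}{3724} = \frac{76869}{1862}$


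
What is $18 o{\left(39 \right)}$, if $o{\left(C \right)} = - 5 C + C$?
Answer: $-2808$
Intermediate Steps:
$o{\left(C \right)} = - 4 C$
$18 o{\left(39 \right)} = 18 \left(\left(-4\right) 39\right) = 18 \left(-156\right) = -2808$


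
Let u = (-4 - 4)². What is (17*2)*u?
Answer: 2176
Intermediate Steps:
u = 64 (u = (-8)² = 64)
(17*2)*u = (17*2)*64 = 34*64 = 2176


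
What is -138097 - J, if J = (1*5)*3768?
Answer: -156937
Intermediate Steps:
J = 18840 (J = 5*3768 = 18840)
-138097 - J = -138097 - 1*18840 = -138097 - 18840 = -156937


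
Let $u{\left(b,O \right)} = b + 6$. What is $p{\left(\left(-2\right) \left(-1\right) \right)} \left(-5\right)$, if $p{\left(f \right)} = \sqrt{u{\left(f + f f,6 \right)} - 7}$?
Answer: $- 5 \sqrt{5} \approx -11.18$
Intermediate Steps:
$u{\left(b,O \right)} = 6 + b$
$p{\left(f \right)} = \sqrt{-1 + f + f^{2}}$ ($p{\left(f \right)} = \sqrt{\left(6 + \left(f + f f\right)\right) - 7} = \sqrt{\left(6 + \left(f + f^{2}\right)\right) - 7} = \sqrt{\left(6 + f + f^{2}\right) - 7} = \sqrt{-1 + f + f^{2}}$)
$p{\left(\left(-2\right) \left(-1\right) \right)} \left(-5\right) = \sqrt{-1 + \left(-2\right) \left(-1\right) \left(1 - -2\right)} \left(-5\right) = \sqrt{-1 + 2 \left(1 + 2\right)} \left(-5\right) = \sqrt{-1 + 2 \cdot 3} \left(-5\right) = \sqrt{-1 + 6} \left(-5\right) = \sqrt{5} \left(-5\right) = - 5 \sqrt{5}$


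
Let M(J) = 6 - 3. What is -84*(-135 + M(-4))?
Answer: 11088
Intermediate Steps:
M(J) = 3
-84*(-135 + M(-4)) = -84*(-135 + 3) = -84*(-132) = 11088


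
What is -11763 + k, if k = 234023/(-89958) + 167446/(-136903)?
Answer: -144914564188499/12315520074 ≈ -11767.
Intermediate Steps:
k = -47101558037/12315520074 (k = 234023*(-1/89958) + 167446*(-1/136903) = -234023/89958 - 167446/136903 = -47101558037/12315520074 ≈ -3.8246)
-11763 + k = -11763 - 47101558037/12315520074 = -144914564188499/12315520074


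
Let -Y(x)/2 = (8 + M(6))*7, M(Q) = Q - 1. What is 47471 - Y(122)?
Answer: 47653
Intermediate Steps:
M(Q) = -1 + Q
Y(x) = -182 (Y(x) = -2*(8 + (-1 + 6))*7 = -2*(8 + 5)*7 = -26*7 = -2*91 = -182)
47471 - Y(122) = 47471 - 1*(-182) = 47471 + 182 = 47653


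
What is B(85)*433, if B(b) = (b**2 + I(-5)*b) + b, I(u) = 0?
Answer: 3165230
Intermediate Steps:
B(b) = b + b**2 (B(b) = (b**2 + 0*b) + b = (b**2 + 0) + b = b**2 + b = b + b**2)
B(85)*433 = (85*(1 + 85))*433 = (85*86)*433 = 7310*433 = 3165230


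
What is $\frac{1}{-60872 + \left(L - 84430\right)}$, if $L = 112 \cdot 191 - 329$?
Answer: $- \frac{1}{124239} \approx -8.049 \cdot 10^{-6}$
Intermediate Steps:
$L = 21063$ ($L = 21392 - 329 = 21063$)
$\frac{1}{-60872 + \left(L - 84430\right)} = \frac{1}{-60872 + \left(21063 - 84430\right)} = \frac{1}{-60872 - 63367} = \frac{1}{-124239} = - \frac{1}{124239}$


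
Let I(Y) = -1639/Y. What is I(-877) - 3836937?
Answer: -3364992110/877 ≈ -3.8369e+6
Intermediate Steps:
I(-877) - 3836937 = -1639/(-877) - 3836937 = -1639*(-1/877) - 3836937 = 1639/877 - 3836937 = -3364992110/877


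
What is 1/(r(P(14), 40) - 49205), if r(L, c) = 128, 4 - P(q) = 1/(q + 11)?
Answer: -1/49077 ≈ -2.0376e-5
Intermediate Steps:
P(q) = 4 - 1/(11 + q) (P(q) = 4 - 1/(q + 11) = 4 - 1/(11 + q))
1/(r(P(14), 40) - 49205) = 1/(128 - 49205) = 1/(-49077) = -1/49077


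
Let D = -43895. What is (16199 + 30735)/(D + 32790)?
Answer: -46934/11105 ≈ -4.2264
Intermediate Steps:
(16199 + 30735)/(D + 32790) = (16199 + 30735)/(-43895 + 32790) = 46934/(-11105) = 46934*(-1/11105) = -46934/11105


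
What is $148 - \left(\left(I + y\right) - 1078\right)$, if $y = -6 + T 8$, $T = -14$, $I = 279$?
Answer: $1065$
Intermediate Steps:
$y = -118$ ($y = -6 - 112 = -118$)
$148 - \left(\left(I + y\right) - 1078\right) = 148 - \left(\left(279 - 118\right) - 1078\right) = 148 - \left(161 - 1078\right) = 148 - -917 = 148 + 917 = 1065$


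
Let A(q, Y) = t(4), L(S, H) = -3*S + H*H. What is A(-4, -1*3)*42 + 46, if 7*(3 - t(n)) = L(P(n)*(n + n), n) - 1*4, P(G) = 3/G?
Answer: 208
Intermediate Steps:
L(S, H) = H**2 - 3*S (L(S, H) = -3*S + H**2 = H**2 - 3*S)
t(n) = 43/7 - n**2/7 (t(n) = 3 - ((n**2 - 3*3/n*(n + n)) - 1*4)/7 = 3 - ((n**2 - 3*3/n*2*n) - 4)/7 = 3 - ((n**2 - 3*6) - 4)/7 = 3 - ((n**2 - 18) - 4)/7 = 3 - ((-18 + n**2) - 4)/7 = 3 - (-22 + n**2)/7 = 3 + (22/7 - n**2/7) = 43/7 - n**2/7)
A(q, Y) = 27/7 (A(q, Y) = 43/7 - 1/7*4**2 = 43/7 - 1/7*16 = 43/7 - 16/7 = 27/7)
A(-4, -1*3)*42 + 46 = (27/7)*42 + 46 = 162 + 46 = 208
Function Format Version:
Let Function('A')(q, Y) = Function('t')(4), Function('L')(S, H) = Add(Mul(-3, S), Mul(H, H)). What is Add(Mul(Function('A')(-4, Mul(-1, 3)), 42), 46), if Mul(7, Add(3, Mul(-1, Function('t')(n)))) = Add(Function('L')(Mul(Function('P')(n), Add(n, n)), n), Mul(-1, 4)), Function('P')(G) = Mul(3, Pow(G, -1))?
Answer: 208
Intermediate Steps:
Function('L')(S, H) = Add(Pow(H, 2), Mul(-3, S)) (Function('L')(S, H) = Add(Mul(-3, S), Pow(H, 2)) = Add(Pow(H, 2), Mul(-3, S)))
Function('t')(n) = Add(Rational(43, 7), Mul(Rational(-1, 7), Pow(n, 2))) (Function('t')(n) = Add(3, Mul(Rational(-1, 7), Add(Add(Pow(n, 2), Mul(-3, Mul(Mul(3, Pow(n, -1)), Add(n, n)))), Mul(-1, 4)))) = Add(3, Mul(Rational(-1, 7), Add(Add(Pow(n, 2), Mul(-3, Mul(Mul(3, Pow(n, -1)), Mul(2, n)))), -4))) = Add(3, Mul(Rational(-1, 7), Add(Add(Pow(n, 2), Mul(-3, 6)), -4))) = Add(3, Mul(Rational(-1, 7), Add(Add(Pow(n, 2), -18), -4))) = Add(3, Mul(Rational(-1, 7), Add(Add(-18, Pow(n, 2)), -4))) = Add(3, Mul(Rational(-1, 7), Add(-22, Pow(n, 2)))) = Add(3, Add(Rational(22, 7), Mul(Rational(-1, 7), Pow(n, 2)))) = Add(Rational(43, 7), Mul(Rational(-1, 7), Pow(n, 2))))
Function('A')(q, Y) = Rational(27, 7) (Function('A')(q, Y) = Add(Rational(43, 7), Mul(Rational(-1, 7), Pow(4, 2))) = Add(Rational(43, 7), Mul(Rational(-1, 7), 16)) = Add(Rational(43, 7), Rational(-16, 7)) = Rational(27, 7))
Add(Mul(Function('A')(-4, Mul(-1, 3)), 42), 46) = Add(Mul(Rational(27, 7), 42), 46) = Add(162, 46) = 208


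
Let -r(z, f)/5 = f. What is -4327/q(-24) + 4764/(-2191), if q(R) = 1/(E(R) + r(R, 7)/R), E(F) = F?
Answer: 5128812901/52584 ≈ 97536.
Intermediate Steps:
r(z, f) = -5*f
q(R) = 1/(R - 35/R) (q(R) = 1/(R + (-5*7)/R) = 1/(R - 35/R))
-4327/q(-24) + 4764/(-2191) = -4327/((-24/(-35 + (-24)²))) + 4764/(-2191) = -4327/((-24/(-35 + 576))) + 4764*(-1/2191) = -4327/((-24/541)) - 4764/2191 = -4327/((-24*1/541)) - 4764/2191 = -4327/(-24/541) - 4764/2191 = -4327*(-541/24) - 4764/2191 = 2340907/24 - 4764/2191 = 5128812901/52584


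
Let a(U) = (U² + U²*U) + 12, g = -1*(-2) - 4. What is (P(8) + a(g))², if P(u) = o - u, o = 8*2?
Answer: 256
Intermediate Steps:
g = -2 (g = 2 - 4 = -2)
a(U) = 12 + U² + U³ (a(U) = (U² + U³) + 12 = 12 + U² + U³)
o = 16
P(u) = 16 - u
(P(8) + a(g))² = ((16 - 1*8) + (12 + (-2)² + (-2)³))² = ((16 - 8) + (12 + 4 - 8))² = (8 + 8)² = 16² = 256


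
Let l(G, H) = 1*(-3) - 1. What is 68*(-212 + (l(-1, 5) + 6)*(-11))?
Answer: -15912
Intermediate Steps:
l(G, H) = -4 (l(G, H) = -3 - 1 = -4)
68*(-212 + (l(-1, 5) + 6)*(-11)) = 68*(-212 + (-4 + 6)*(-11)) = 68*(-212 + 2*(-11)) = 68*(-212 - 22) = 68*(-234) = -15912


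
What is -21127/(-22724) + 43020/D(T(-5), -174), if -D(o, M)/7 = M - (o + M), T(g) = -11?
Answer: -975959701/1749748 ≈ -557.77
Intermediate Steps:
D(o, M) = 7*o (D(o, M) = -7*(M - (o + M)) = -7*(M - (M + o)) = -7*(M + (-M - o)) = -(-7)*o = 7*o)
-21127/(-22724) + 43020/D(T(-5), -174) = -21127/(-22724) + 43020/((7*(-11))) = -21127*(-1/22724) + 43020/(-77) = 21127/22724 + 43020*(-1/77) = 21127/22724 - 43020/77 = -975959701/1749748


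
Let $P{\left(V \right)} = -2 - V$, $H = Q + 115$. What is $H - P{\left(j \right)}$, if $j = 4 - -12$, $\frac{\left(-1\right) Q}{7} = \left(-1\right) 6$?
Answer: $175$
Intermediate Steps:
$Q = 42$ ($Q = - 7 \left(\left(-1\right) 6\right) = \left(-7\right) \left(-6\right) = 42$)
$j = 16$ ($j = 4 + 12 = 16$)
$H = 157$ ($H = 42 + 115 = 157$)
$H - P{\left(j \right)} = 157 - \left(-2 - 16\right) = 157 - -18 = 157 + 18 = 175$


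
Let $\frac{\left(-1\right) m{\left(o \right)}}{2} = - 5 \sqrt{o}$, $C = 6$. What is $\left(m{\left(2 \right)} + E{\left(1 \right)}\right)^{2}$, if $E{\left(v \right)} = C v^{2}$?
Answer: $236 + 120 \sqrt{2} \approx 405.71$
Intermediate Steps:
$m{\left(o \right)} = 10 \sqrt{o}$ ($m{\left(o \right)} = - 2 \left(- 5 \sqrt{o}\right) = 10 \sqrt{o}$)
$E{\left(v \right)} = 6 v^{2}$
$\left(m{\left(2 \right)} + E{\left(1 \right)}\right)^{2} = \left(10 \sqrt{2} + 6 \cdot 1^{2}\right)^{2} = \left(10 \sqrt{2} + 6 \cdot 1\right)^{2} = \left(10 \sqrt{2} + 6\right)^{2} = \left(6 + 10 \sqrt{2}\right)^{2}$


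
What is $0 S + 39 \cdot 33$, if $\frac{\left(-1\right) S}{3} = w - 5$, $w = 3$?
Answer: $1287$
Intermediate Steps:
$S = 6$ ($S = - 3 \left(3 - 5\right) = \left(-3\right) \left(-2\right) = 6$)
$0 S + 39 \cdot 33 = 0 \cdot 6 + 39 \cdot 33 = 0 + 1287 = 1287$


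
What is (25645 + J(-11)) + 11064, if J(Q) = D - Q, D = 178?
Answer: 36898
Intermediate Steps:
J(Q) = 178 - Q
(25645 + J(-11)) + 11064 = (25645 + (178 - 1*(-11))) + 11064 = (25645 + (178 + 11)) + 11064 = (25645 + 189) + 11064 = 25834 + 11064 = 36898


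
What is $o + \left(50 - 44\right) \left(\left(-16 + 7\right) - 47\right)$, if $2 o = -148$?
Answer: $-410$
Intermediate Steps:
$o = -74$ ($o = \frac{1}{2} \left(-148\right) = -74$)
$o + \left(50 - 44\right) \left(\left(-16 + 7\right) - 47\right) = -74 + \left(50 - 44\right) \left(\left(-16 + 7\right) - 47\right) = -74 + \left(50 - 44\right) \left(-9 - 47\right) = -74 + 6 \left(-56\right) = -74 - 336 = -410$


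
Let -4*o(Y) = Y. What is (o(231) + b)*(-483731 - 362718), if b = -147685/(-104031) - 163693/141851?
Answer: 2872140058963334147/59027605524 ≈ 4.8658e+7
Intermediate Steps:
o(Y) = -Y/4
b = 3920118452/14756901381 (b = -147685*(-1/104031) - 163693*1/141851 = 147685/104031 - 163693/141851 = 3920118452/14756901381 ≈ 0.26565)
(o(231) + b)*(-483731 - 362718) = (-1/4*231 + 3920118452/14756901381)*(-483731 - 362718) = (-231/4 + 3920118452/14756901381)*(-846449) = -3393163745203/59027605524*(-846449) = 2872140058963334147/59027605524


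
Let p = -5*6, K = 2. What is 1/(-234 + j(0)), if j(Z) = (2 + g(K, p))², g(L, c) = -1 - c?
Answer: 1/727 ≈ 0.0013755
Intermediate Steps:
p = -30
j(Z) = 961 (j(Z) = (2 + (-1 - 1*(-30)))² = (2 + (-1 + 30))² = (2 + 29)² = 31² = 961)
1/(-234 + j(0)) = 1/(-234 + 961) = 1/727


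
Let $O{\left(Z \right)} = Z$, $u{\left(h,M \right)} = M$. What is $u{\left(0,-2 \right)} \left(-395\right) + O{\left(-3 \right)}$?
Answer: $787$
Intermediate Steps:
$u{\left(0,-2 \right)} \left(-395\right) + O{\left(-3 \right)} = \left(-2\right) \left(-395\right) - 3 = 790 - 3 = 787$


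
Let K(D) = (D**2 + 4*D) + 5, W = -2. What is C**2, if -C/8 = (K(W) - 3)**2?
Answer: 1024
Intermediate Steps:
K(D) = 5 + D**2 + 4*D
C = -32 (C = -8*((5 + (-2)**2 + 4*(-2)) - 3)**2 = -8*((5 + 4 - 8) - 3)**2 = -8*(1 - 3)**2 = -8*(-2)**2 = -8*4 = -32)
C**2 = (-32)**2 = 1024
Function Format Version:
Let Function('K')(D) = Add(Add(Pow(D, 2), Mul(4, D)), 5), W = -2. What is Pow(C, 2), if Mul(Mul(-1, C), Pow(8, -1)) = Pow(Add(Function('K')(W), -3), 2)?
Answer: 1024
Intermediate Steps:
Function('K')(D) = Add(5, Pow(D, 2), Mul(4, D))
C = -32 (C = Mul(-8, Pow(Add(Add(5, Pow(-2, 2), Mul(4, -2)), -3), 2)) = Mul(-8, Pow(Add(Add(5, 4, -8), -3), 2)) = Mul(-8, Pow(Add(1, -3), 2)) = Mul(-8, Pow(-2, 2)) = Mul(-8, 4) = -32)
Pow(C, 2) = Pow(-32, 2) = 1024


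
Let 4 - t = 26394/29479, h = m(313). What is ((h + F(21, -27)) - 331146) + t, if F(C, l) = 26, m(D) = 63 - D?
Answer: -9768364708/29479 ≈ -3.3137e+5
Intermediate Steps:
h = -250 (h = 63 - 1*313 = 63 - 313 = -250)
t = 91522/29479 (t = 4 - 26394/29479 = 91522/29479 ≈ 3.1047)
((h + F(21, -27)) - 331146) + t = ((-250 + 26) - 331146) + 91522/29479 = (-224 - 331146) + 91522/29479 = -331370 + 91522/29479 = -9768364708/29479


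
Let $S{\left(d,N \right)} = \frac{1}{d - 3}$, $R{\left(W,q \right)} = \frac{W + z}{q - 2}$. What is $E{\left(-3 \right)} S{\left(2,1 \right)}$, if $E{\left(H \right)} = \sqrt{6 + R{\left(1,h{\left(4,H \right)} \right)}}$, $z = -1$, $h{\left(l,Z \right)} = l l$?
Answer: $- \sqrt{6} \approx -2.4495$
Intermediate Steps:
$h{\left(l,Z \right)} = l^{2}$
$R{\left(W,q \right)} = \frac{-1 + W}{-2 + q}$ ($R{\left(W,q \right)} = \frac{W - 1}{q - 2} = \frac{-1 + W}{-2 + q}$)
$S{\left(d,N \right)} = \frac{1}{-3 + d}$
$E{\left(H \right)} = \sqrt{6}$ ($E{\left(H \right)} = \sqrt{6 + \frac{-1 + 1}{-2 + 4^{2}}} = \sqrt{6 + \frac{1}{-2 + 16} \cdot 0} = \sqrt{6 + \frac{1}{14} \cdot 0} = \sqrt{6 + 0} = \sqrt{6}$)
$E{\left(-3 \right)} S{\left(2,1 \right)} = \frac{\sqrt{6}}{-3 + 2} = \frac{\sqrt{6}}{-1} = \sqrt{6} \left(-1\right) = - \sqrt{6}$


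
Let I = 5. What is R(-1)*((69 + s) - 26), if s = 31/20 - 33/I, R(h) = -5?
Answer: -759/4 ≈ -189.75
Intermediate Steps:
s = -101/20 (s = 31/20 - 33/5 = -101/20 ≈ -5.0500)
R(-1)*((69 + s) - 26) = -5*((69 - 101/20) - 26) = -5*(1279/20 - 26) = -5*759/20 = -759/4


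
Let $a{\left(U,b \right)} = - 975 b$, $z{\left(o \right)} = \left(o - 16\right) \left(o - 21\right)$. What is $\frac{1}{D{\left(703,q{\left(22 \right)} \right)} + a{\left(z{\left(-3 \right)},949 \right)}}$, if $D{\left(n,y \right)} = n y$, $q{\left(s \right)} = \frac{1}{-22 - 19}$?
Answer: $- \frac{41}{37936978} \approx -1.0807 \cdot 10^{-6}$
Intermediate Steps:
$q{\left(s \right)} = - \frac{1}{41}$ ($q{\left(s \right)} = \frac{1}{-41} = - \frac{1}{41}$)
$z{\left(o \right)} = \left(-21 + o\right) \left(-16 + o\right)$ ($z{\left(o \right)} = \left(-16 + o\right) \left(-21 + o\right) = \left(-21 + o\right) \left(-16 + o\right)$)
$\frac{1}{D{\left(703,q{\left(22 \right)} \right)} + a{\left(z{\left(-3 \right)},949 \right)}} = \frac{1}{703 \left(- \frac{1}{41}\right) - 925275} = \frac{1}{- \frac{703}{41} - 925275} = \frac{1}{- \frac{37936978}{41}} = - \frac{41}{37936978}$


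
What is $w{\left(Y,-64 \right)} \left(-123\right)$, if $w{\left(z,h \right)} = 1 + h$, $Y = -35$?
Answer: $7749$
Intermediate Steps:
$w{\left(Y,-64 \right)} \left(-123\right) = \left(1 - 64\right) \left(-123\right) = \left(-63\right) \left(-123\right) = 7749$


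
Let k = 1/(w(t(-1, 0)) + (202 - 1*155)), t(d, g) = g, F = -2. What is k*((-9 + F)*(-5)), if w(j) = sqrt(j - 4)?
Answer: 2585/2213 - 110*I/2213 ≈ 1.1681 - 0.049706*I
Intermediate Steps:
w(j) = sqrt(-4 + j)
k = (47 - 2*I)/2213 (k = 1/(sqrt(-4 + 0) + (202 - 1*155)) = 1/(sqrt(-4) + (202 - 155)) = 1/(2*I + 47) = 1/(47 + 2*I) = (47 - 2*I)/2213 ≈ 0.021238 - 0.00090375*I)
k*((-9 + F)*(-5)) = (47/2213 - 2*I/2213)*((-9 - 2)*(-5)) = (47/2213 - 2*I/2213)*(-11*(-5)) = (47/2213 - 2*I/2213)*55 = 2585/2213 - 110*I/2213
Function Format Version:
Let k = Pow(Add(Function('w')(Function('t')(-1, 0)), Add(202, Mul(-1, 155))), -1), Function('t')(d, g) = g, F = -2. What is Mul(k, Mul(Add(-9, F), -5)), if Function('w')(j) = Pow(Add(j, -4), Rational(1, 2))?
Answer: Add(Rational(2585, 2213), Mul(Rational(-110, 2213), I)) ≈ Add(1.1681, Mul(-0.049706, I))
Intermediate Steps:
Function('w')(j) = Pow(Add(-4, j), Rational(1, 2))
k = Mul(Rational(1, 2213), Add(47, Mul(-2, I))) (k = Pow(Add(Pow(Add(-4, 0), Rational(1, 2)), Add(202, Mul(-1, 155))), -1) = Pow(Add(Pow(-4, Rational(1, 2)), Add(202, -155)), -1) = Pow(Add(Mul(2, I), 47), -1) = Pow(Add(47, Mul(2, I)), -1) = Mul(Rational(1, 2213), Add(47, Mul(-2, I))) ≈ Add(0.021238, Mul(-0.00090375, I)))
Mul(k, Mul(Add(-9, F), -5)) = Mul(Add(Rational(47, 2213), Mul(Rational(-2, 2213), I)), Mul(Add(-9, -2), -5)) = Mul(Add(Rational(47, 2213), Mul(Rational(-2, 2213), I)), Mul(-11, -5)) = Mul(Add(Rational(47, 2213), Mul(Rational(-2, 2213), I)), 55) = Add(Rational(2585, 2213), Mul(Rational(-110, 2213), I))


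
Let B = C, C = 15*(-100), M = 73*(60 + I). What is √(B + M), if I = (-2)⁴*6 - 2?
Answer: √9742 ≈ 98.702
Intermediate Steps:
I = 94 (I = 16*6 - 2 = 96 - 2 = 94)
M = 11242 (M = 73*(60 + 94) = 73*154 = 11242)
C = -1500
B = -1500
√(B + M) = √(-1500 + 11242) = √9742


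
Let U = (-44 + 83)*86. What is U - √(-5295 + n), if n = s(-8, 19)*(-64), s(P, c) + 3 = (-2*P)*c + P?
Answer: 3354 - I*√24047 ≈ 3354.0 - 155.07*I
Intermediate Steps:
s(P, c) = -3 + P - 2*P*c (s(P, c) = -3 + ((-2*P)*c + P) = -3 + (-2*P*c + P) = -3 + (P - 2*P*c) = -3 + P - 2*P*c)
U = 3354 (U = 39*86 = 3354)
n = -18752 (n = (-3 - 8 - 2*(-8)*19)*(-64) = (-3 - 8 + 304)*(-64) = 293*(-64) = -18752)
U - √(-5295 + n) = 3354 - √(-5295 - 18752) = 3354 - √(-24047) = 3354 - I*√24047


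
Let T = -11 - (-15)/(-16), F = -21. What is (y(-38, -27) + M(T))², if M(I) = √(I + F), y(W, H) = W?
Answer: (152 - I*√527)²/16 ≈ 1411.1 - 436.17*I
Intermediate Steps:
T = -191/16 (T = -11 - (-15)*(-1)/16 = -11 - 1*15/16 = -11 - 15/16 = -191/16 ≈ -11.938)
M(I) = √(-21 + I) (M(I) = √(I - 21) = √(-21 + I))
(y(-38, -27) + M(T))² = (-38 + √(-21 - 191/16))² = (-38 + √(-527/16))² = (-38 + I*√527/4)²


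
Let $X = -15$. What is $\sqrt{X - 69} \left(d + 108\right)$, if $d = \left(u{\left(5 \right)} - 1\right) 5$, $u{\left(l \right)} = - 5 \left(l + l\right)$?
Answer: $- 294 i \sqrt{21} \approx - 1347.3 i$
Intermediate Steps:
$u{\left(l \right)} = - 10 l$ ($u{\left(l \right)} = - 5 \cdot 2 l = - 10 l$)
$d = -255$ ($d = \left(\left(-10\right) 5 - 1\right) 5 = \left(-50 - 1\right) 5 = \left(-51\right) 5 = -255$)
$\sqrt{X - 69} \left(d + 108\right) = \sqrt{-15 - 69} \left(-255 + 108\right) = \sqrt{-84} \left(-147\right) = 2 i \sqrt{21} \left(-147\right) = - 294 i \sqrt{21}$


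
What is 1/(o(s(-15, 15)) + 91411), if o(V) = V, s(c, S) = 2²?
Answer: 1/91415 ≈ 1.0939e-5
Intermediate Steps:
s(c, S) = 4
1/(o(s(-15, 15)) + 91411) = 1/(4 + 91411) = 1/91415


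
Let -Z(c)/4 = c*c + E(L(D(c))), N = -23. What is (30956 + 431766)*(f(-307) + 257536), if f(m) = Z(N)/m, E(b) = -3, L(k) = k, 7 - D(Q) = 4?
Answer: 36585418475632/307 ≈ 1.1917e+11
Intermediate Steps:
D(Q) = 3 (D(Q) = 7 - 1*4 = 7 - 4 = 3)
Z(c) = 12 - 4*c**2 (Z(c) = -4*(c*c - 3) = -4*(c**2 - 3) = -4*(-3 + c**2) = 12 - 4*c**2)
f(m) = -2104/m (f(m) = (12 - 4*(-23)**2)/m = (12 - 4*529)/m = (12 - 2116)/m = -2104/m)
(30956 + 431766)*(f(-307) + 257536) = (30956 + 431766)*(-2104/(-307) + 257536) = 462722*(-2104*(-1/307) + 257536) = 462722*(2104/307 + 257536) = 462722*(79065656/307) = 36585418475632/307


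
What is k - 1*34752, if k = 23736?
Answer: -11016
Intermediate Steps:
k - 1*34752 = 23736 - 1*34752 = 23736 - 34752 = -11016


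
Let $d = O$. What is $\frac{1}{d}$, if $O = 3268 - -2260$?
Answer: $\frac{1}{5528} \approx 0.0001809$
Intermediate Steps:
$O = 5528$ ($O = 3268 + 2260 = 5528$)
$d = 5528$
$\frac{1}{d} = \frac{1}{5528}$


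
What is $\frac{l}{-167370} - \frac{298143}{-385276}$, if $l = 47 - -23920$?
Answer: $\frac{6777714003}{10747274020} \approx 0.63064$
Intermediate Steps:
$l = 23967$ ($l = 47 + 23920 = 23967$)
$\frac{l}{-167370} - \frac{298143}{-385276} = \frac{23967}{-167370} - \frac{298143}{-385276} = 23967 \left(- \frac{1}{167370}\right) - - \frac{298143}{385276} = - \frac{7989}{55790} + \frac{298143}{385276} = \frac{6777714003}{10747274020}$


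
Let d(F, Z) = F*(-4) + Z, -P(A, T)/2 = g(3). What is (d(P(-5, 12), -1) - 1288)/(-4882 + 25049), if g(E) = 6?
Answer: -1241/20167 ≈ -0.061536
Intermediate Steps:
P(A, T) = -12 (P(A, T) = -2*6 = -12)
d(F, Z) = Z - 4*F (d(F, Z) = -4*F + Z = Z - 4*F)
(d(P(-5, 12), -1) - 1288)/(-4882 + 25049) = ((-1 - 4*(-12)) - 1288)/(-4882 + 25049) = ((-1 + 48) - 1288)/20167 = (47 - 1288)*(1/20167) = -1241*1/20167 = -1241/20167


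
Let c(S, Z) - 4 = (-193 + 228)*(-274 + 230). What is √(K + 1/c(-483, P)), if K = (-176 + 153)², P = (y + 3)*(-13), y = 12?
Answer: √4875258/96 ≈ 23.000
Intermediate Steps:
P = -195 (P = (12 + 3)*(-13) = 15*(-13) = -195)
c(S, Z) = -1536 (c(S, Z) = 4 + (-193 + 228)*(-274 + 230) = 4 + 35*(-44) = 4 - 1540 = -1536)
K = 529 (K = (-23)² = 529)
√(K + 1/c(-483, P)) = √(529 + 1/(-1536)) = √(529 - 1/1536) = √(812543/1536) = √4875258/96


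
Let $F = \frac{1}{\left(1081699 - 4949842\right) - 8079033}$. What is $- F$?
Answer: $\frac{1}{11947176} \approx 8.3702 \cdot 10^{-8}$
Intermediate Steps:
$F = - \frac{1}{11947176}$ ($F = \frac{1}{-3868143 - 8079033} = \frac{1}{-11947176} = - \frac{1}{11947176} \approx -8.3702 \cdot 10^{-8}$)
$- F = \left(-1\right) \left(- \frac{1}{11947176}\right) = \frac{1}{11947176}$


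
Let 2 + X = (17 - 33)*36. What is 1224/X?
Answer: -36/17 ≈ -2.1176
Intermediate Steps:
X = -578 (X = -2 + (17 - 33)*36 = -2 - 16*36 = -2 - 576 = -578)
1224/X = 1224/(-578) = 1224*(-1/578) = -36/17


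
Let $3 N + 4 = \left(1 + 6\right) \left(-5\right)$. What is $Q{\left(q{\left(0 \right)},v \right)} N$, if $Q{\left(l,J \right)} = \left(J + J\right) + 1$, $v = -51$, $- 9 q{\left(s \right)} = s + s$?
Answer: $1313$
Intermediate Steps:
$q{\left(s \right)} = - \frac{2 s}{9}$ ($q{\left(s \right)} = - \frac{s + s}{9} = - \frac{2 s}{9}$)
$Q{\left(l,J \right)} = 1 + 2 J$ ($Q{\left(l,J \right)} = 2 J + 1 = 1 + 2 J$)
$N = -13$ ($N = - \frac{4}{3} + \frac{\left(1 + 6\right) \left(-5\right)}{3} = - \frac{4}{3} + \frac{7 \left(-5\right)}{3} = - \frac{4}{3} + \frac{1}{3} \left(-35\right) = - \frac{4}{3} - \frac{35}{3} = -13$)
$Q{\left(q{\left(0 \right)},v \right)} N = \left(1 + 2 \left(-51\right)\right) \left(-13\right) = \left(1 - 102\right) \left(-13\right) = \left(-101\right) \left(-13\right) = 1313$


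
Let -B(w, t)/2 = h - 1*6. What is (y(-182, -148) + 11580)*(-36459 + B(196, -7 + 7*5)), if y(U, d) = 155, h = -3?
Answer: -427635135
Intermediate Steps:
B(w, t) = 18 (B(w, t) = -2*(-3 - 1*6) = -2*(-3 - 6) = -2*(-9) = 18)
(y(-182, -148) + 11580)*(-36459 + B(196, -7 + 7*5)) = (155 + 11580)*(-36459 + 18) = 11735*(-36441) = -427635135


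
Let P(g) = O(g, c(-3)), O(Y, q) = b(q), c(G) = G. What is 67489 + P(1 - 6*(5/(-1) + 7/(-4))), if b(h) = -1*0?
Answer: 67489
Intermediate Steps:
b(h) = 0
O(Y, q) = 0
P(g) = 0
67489 + P(1 - 6*(5/(-1) + 7/(-4))) = 67489 + 0 = 67489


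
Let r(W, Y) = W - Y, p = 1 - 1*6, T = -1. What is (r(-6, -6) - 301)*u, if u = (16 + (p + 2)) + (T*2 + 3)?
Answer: -4214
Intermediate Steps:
p = -5 (p = 1 - 6 = -5)
u = 14 (u = (16 + (-5 + 2)) + (-1*2 + 3) = (16 - 3) + (-2 + 3) = 13 + 1 = 14)
(r(-6, -6) - 301)*u = ((-6 - 1*(-6)) - 301)*14 = ((-6 + 6) - 301)*14 = (0 - 301)*14 = -301*14 = -4214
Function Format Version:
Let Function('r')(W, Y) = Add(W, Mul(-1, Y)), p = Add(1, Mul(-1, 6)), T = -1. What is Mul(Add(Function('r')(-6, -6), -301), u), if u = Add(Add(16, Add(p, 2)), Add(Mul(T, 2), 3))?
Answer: -4214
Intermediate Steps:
p = -5 (p = Add(1, -6) = -5)
u = 14 (u = Add(Add(16, Add(-5, 2)), Add(Mul(-1, 2), 3)) = Add(Add(16, -3), Add(-2, 3)) = Add(13, 1) = 14)
Mul(Add(Function('r')(-6, -6), -301), u) = Mul(Add(Add(-6, Mul(-1, -6)), -301), 14) = Mul(Add(Add(-6, 6), -301), 14) = Mul(Add(0, -301), 14) = Mul(-301, 14) = -4214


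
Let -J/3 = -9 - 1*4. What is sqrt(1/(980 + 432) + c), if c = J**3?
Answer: sqrt(29566725437)/706 ≈ 243.55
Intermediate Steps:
J = 39 (J = -3*(-9 - 1*4) = -3*(-9 - 4) = -3*(-13) = 39)
c = 59319 (c = 39**3 = 59319)
sqrt(1/(980 + 432) + c) = sqrt(1/(980 + 432) + 59319) = sqrt(1/1412 + 59319) = sqrt(83758429/1412) = sqrt(29566725437)/706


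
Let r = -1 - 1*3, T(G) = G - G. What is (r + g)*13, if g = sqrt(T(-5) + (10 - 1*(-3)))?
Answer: -52 + 13*sqrt(13) ≈ -5.1278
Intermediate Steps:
T(G) = 0
g = sqrt(13) (g = sqrt(0 + (10 - 1*(-3))) = sqrt(0 + (10 + 3)) = sqrt(0 + 13) = sqrt(13) ≈ 3.6056)
r = -4 (r = -1 - 3 = -4)
(r + g)*13 = (-4 + sqrt(13))*13 = -52 + 13*sqrt(13)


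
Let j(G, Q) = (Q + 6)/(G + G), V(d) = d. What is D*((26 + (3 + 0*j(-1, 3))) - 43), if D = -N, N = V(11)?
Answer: 154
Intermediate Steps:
N = 11
j(G, Q) = (6 + Q)/(2*G) (j(G, Q) = (6 + Q)/((2*G)) = (6 + Q)*(1/(2*G)) = (6 + Q)/(2*G))
D = -11 (D = -1*11 = -11)
D*((26 + (3 + 0*j(-1, 3))) - 43) = -11*((26 + (3 + 0*((1/2)*(6 + 3)/(-1)))) - 43) = -11*((26 + (3 + 0*((1/2)*(-1)*9))) - 43) = -11*((26 + (3 + 0*(-9/2))) - 43) = -11*((26 + (3 + 0)) - 43) = -11*((26 + 3) - 43) = -11*(29 - 43) = -11*(-14) = 154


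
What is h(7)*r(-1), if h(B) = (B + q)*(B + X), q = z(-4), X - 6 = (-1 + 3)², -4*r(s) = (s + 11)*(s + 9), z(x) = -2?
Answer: -1700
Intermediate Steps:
r(s) = -(9 + s)*(11 + s)/4 (r(s) = -(s + 11)*(s + 9)/4 = -(11 + s)*(9 + s)/4 = -(9 + s)*(11 + s)/4)
X = 10 (X = 6 + (-1 + 3)² = 6 + 2² = 6 + 4 = 10)
q = -2
h(B) = (-2 + B)*(10 + B) (h(B) = (B - 2)*(B + 10) = (-2 + B)*(10 + B))
h(7)*r(-1) = (-20 + 7² + 8*7)*(-99/4 - 5*(-1) - ¼*(-1)²) = (-20 + 49 + 56)*(-99/4 + 5 - ¼*1) = 85*(-99/4 + 5 - ¼) = 85*(-20) = -1700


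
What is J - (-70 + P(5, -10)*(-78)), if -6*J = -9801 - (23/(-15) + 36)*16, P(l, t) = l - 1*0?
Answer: 196687/90 ≈ 2185.4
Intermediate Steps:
P(l, t) = l (P(l, t) = l + 0 = l)
J = 155287/90 (J = -(-9801 - (23/(-15) + 36)*16)/6 = -(-9801 - (23*(-1/15) + 36)*16)/6 = -(-9801 - (-23/15 + 36)*16)/6 = -(-9801 - 517*16/15)/6 = -(-9801 - 1*8272/15)/6 = -(-9801 - 8272/15)/6 = -⅙*(-155287/15) = 155287/90 ≈ 1725.4)
J - (-70 + P(5, -10)*(-78)) = 155287/90 - (-70 + 5*(-78)) = 155287/90 - (-70 - 390) = 155287/90 - 1*(-460) = 155287/90 + 460 = 196687/90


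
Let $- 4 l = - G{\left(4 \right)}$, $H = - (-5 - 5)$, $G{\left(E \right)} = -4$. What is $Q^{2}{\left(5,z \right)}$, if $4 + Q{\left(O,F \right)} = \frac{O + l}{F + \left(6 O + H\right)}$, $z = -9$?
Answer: $\frac{14400}{961} \approx 14.984$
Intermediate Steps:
$H = 10$ ($H = \left(-1\right) \left(-10\right) = 10$)
$l = -1$ ($l = - \frac{\left(-1\right) \left(-4\right)}{4} = \left(- \frac{1}{4}\right) 4 = -1$)
$Q{\left(O,F \right)} = -4 + \frac{-1 + O}{10 + F + 6 O}$ ($Q{\left(O,F \right)} = -4 + \frac{O - 1}{F + \left(6 O + 10\right)} = -4 + \frac{-1 + O}{F + \left(10 + 6 O\right)} = -4 + \frac{-1 + O}{10 + F + 6 O}$)
$Q^{2}{\left(5,z \right)} = \left(\frac{-41 - 115 - -36}{10 - 9 + 6 \cdot 5}\right)^{2} = \left(\frac{-41 - 115 + 36}{10 - 9 + 30}\right)^{2} = \left(\frac{1}{31} \left(-120\right)\right)^{2} = \left(- \frac{120}{31}\right)^{2} = \frac{14400}{961}$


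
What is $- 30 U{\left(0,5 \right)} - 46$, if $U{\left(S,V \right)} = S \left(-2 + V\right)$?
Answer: $-46$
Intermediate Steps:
$- 30 U{\left(0,5 \right)} - 46 = - 30 \cdot 0 \left(-2 + 5\right) - 46 = - 30 \cdot 0 \cdot 3 - 46 = \left(-30\right) 0 - 46 = 0 - 46 = -46$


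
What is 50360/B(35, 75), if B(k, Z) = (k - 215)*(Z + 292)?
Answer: -2518/3303 ≈ -0.76234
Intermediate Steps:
B(k, Z) = (-215 + k)*(292 + Z)
50360/B(35, 75) = 50360/(-62780 - 215*75 + 292*35 + 75*35) = 50360/(-62780 - 16125 + 10220 + 2625) = 50360/(-66060) = 50360*(-1/66060) = -2518/3303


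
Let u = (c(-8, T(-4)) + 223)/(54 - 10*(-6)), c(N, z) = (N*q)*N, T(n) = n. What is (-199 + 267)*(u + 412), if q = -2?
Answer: 84218/3 ≈ 28073.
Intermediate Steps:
c(N, z) = -2*N**2 (c(N, z) = (N*(-2))*N = (-2*N)*N = -2*N**2)
u = 5/6 (u = (-2*(-8)**2 + 223)/(54 - 10*(-6)) = (-2*64 + 223)/(54 + 60) = (-128 + 223)/114 = 95*(1/114) = 5/6 ≈ 0.83333)
(-199 + 267)*(u + 412) = (-199 + 267)*(5/6 + 412) = 68*(2477/6) = 84218/3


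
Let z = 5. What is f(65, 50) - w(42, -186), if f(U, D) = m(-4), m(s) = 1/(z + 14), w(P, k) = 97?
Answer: -1842/19 ≈ -96.947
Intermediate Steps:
m(s) = 1/19 (m(s) = 1/(5 + 14) = 1/19)
f(U, D) = 1/19
f(65, 50) - w(42, -186) = 1/19 - 1*97 = 1/19 - 97 = -1842/19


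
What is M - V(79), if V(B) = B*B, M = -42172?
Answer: -48413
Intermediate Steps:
V(B) = B**2
M - V(79) = -42172 - 1*79**2 = -42172 - 1*6241 = -42172 - 6241 = -48413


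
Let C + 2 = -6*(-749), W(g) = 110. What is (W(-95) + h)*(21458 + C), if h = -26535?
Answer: -685728750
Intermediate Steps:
C = 4492 (C = -2 - 6*(-749) = -2 + 4494 = 4492)
(W(-95) + h)*(21458 + C) = (110 - 26535)*(21458 + 4492) = -26425*25950 = -685728750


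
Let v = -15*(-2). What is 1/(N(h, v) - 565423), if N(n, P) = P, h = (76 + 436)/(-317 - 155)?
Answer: -1/565393 ≈ -1.7687e-6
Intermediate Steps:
h = -64/59 (h = 512/(-472) = 512*(-1/472) = -64/59 ≈ -1.0847)
v = 30
1/(N(h, v) - 565423) = 1/(30 - 565423) = 1/(-565393) = -1/565393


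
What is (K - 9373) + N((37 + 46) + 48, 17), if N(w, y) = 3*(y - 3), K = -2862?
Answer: -12193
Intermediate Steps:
N(w, y) = -9 + 3*y (N(w, y) = 3*(-3 + y) = -9 + 3*y)
(K - 9373) + N((37 + 46) + 48, 17) = (-2862 - 9373) + (-9 + 3*17) = -12235 + (-9 + 51) = -12235 + 42 = -12193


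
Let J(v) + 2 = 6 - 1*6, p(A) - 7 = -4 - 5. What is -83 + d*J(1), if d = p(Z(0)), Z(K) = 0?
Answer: -79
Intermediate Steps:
p(A) = -2 (p(A) = 7 + (-4 - 5) = 7 - 9 = -2)
d = -2
J(v) = -2 (J(v) = -2 + (6 - 1*6) = -2 + (6 - 6) = -2 + 0 = -2)
-83 + d*J(1) = -83 - 2*(-2) = -83 + 4 = -79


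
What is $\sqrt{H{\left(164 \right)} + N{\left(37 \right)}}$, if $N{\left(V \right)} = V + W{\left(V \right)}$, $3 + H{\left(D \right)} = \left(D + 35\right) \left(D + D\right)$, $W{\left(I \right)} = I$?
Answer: $\sqrt{65343} \approx 255.62$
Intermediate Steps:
$H{\left(D \right)} = -3 + 2 D \left(35 + D\right)$ ($H{\left(D \right)} = -3 + \left(D + 35\right) \left(D + D\right) = -3 + \left(35 + D\right) 2 D = -3 + 2 D \left(35 + D\right)$)
$N{\left(V \right)} = 2 V$ ($N{\left(V \right)} = V + V = 2 V$)
$\sqrt{H{\left(164 \right)} + N{\left(37 \right)}} = \sqrt{\left(-3 + 2 \cdot 164^{2} + 70 \cdot 164\right) + 2 \cdot 37} = \sqrt{\left(-3 + 2 \cdot 26896 + 11480\right) + 74} = \sqrt{\left(-3 + 53792 + 11480\right) + 74} = \sqrt{65269 + 74} = \sqrt{65343}$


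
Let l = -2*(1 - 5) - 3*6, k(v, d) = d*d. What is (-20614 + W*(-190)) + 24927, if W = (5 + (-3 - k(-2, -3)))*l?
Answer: -8987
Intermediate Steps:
k(v, d) = d²
l = -10 (l = -2*(-4) - 18 = 8 - 18 = -10)
W = 70 (W = (5 + (-3 - 1*(-3)²))*(-10) = (5 + (-3 - 1*9))*(-10) = (5 + (-3 - 9))*(-10) = (5 - 12)*(-10) = -7*(-10) = 70)
(-20614 + W*(-190)) + 24927 = (-20614 + 70*(-190)) + 24927 = (-20614 - 13300) + 24927 = -33914 + 24927 = -8987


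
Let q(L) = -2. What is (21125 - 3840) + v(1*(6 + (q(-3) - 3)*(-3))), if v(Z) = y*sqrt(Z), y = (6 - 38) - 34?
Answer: 17285 - 66*sqrt(21) ≈ 16983.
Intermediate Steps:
y = -66 (y = -32 - 34 = -66)
v(Z) = -66*sqrt(Z)
(21125 - 3840) + v(1*(6 + (q(-3) - 3)*(-3))) = (21125 - 3840) - 66*sqrt(6 + (-2 - 3)*(-3)) = 17285 - 66*sqrt(6 - 5*(-3)) = 17285 - 66*sqrt(6 + 15) = 17285 - 66*sqrt(21)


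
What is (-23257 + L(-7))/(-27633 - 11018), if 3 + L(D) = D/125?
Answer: 2907507/4831375 ≈ 0.60180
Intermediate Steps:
L(D) = -3 + D/125
(-23257 + L(-7))/(-27633 - 11018) = (-23257 + (-3 + (1/125)*(-7)))/(-27633 - 11018) = (-23257 + (-3 - 7/125))/(-38651) = (-23257 - 382/125)*(-1/38651) = -2907507/125*(-1/38651) = 2907507/4831375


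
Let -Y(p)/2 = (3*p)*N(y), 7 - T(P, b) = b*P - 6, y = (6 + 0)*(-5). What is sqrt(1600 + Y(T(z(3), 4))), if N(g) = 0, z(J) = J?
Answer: 40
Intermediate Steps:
y = -30 (y = 6*(-5) = -30)
T(P, b) = 13 - P*b (T(P, b) = 7 - (b*P - 6) = 7 - (P*b - 6) = 7 - (-6 + P*b) = 7 + (6 - P*b) = 13 - P*b)
Y(p) = 0 (Y(p) = -2*3*p*0 = -2*0 = 0)
sqrt(1600 + Y(T(z(3), 4))) = sqrt(1600 + 0) = sqrt(1600) = 40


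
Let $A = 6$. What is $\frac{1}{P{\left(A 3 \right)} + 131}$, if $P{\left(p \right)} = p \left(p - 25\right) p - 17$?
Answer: $- \frac{1}{2154} \approx -0.00046425$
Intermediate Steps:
$P{\left(p \right)} = -17 + p^{2} \left(-25 + p\right)$ ($P{\left(p \right)} = p \left(-25 + p\right) p - 17 = p^{2} \left(-25 + p\right) - 17 = -17 + p^{2} \left(-25 + p\right)$)
$\frac{1}{P{\left(A 3 \right)} + 131} = \frac{1}{\left(-17 + \left(6 \cdot 3\right)^{3} - 25 \left(6 \cdot 3\right)^{2}\right) + 131} = \frac{1}{\left(-17 + 18^{3} - 25 \cdot 18^{2}\right) + 131} = \frac{1}{\left(-17 + 5832 - 8100\right) + 131} = \frac{1}{-2285 + 131} = \frac{1}{-2154} = - \frac{1}{2154}$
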